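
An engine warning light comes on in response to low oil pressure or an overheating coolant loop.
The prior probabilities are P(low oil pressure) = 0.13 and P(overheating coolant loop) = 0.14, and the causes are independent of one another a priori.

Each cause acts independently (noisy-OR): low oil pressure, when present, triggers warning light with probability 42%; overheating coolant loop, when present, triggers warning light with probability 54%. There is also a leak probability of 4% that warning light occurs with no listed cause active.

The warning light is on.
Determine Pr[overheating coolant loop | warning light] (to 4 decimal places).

Pr[overheating coolant loop | warning light] ≈ 0.5064

Under noisy-OR, P(warning light | causes) = 1 − (1−0.04)·∏(1−qᵢ) over the active causes.
P(warning light) = 0.04×0.87×0.86 + 0.5584×0.87×0.14 + 0.4432×0.13×0.86 + 0.743872×0.13×0.14 = 0.029928 + 0.068013 + 0.049550 + 0.013538 = 0.161029
Of this, 0.081551 comes from 0.068013 + 0.013538 (the overheating coolant loop=true cases).
P(overheating coolant loop | warning light) = 0.081551 / 0.161029 ≈ 0.5064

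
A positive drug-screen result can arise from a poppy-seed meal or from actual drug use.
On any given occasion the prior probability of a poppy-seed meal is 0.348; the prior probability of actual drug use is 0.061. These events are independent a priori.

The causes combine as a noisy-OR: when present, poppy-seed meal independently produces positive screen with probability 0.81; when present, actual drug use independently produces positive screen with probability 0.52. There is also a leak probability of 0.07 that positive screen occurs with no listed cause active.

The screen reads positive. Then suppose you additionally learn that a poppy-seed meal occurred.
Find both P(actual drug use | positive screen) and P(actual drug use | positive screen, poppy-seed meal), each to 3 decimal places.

P(actual drug use | positive screen) ≈ 0.117; P(actual drug use | positive screen, poppy-seed meal) ≈ 0.067

Under noisy-OR, P(positive screen | causes) = 1 − (1−0.07)·∏(1−qᵢ) over the active causes.
P(positive screen) = 0.07·0.652·0.939 + 0.5536·0.652·0.061 + 0.8233·0.348·0.939 + 0.915184·0.348·0.061 = 0.042856 + 0.022018 + 0.269031 + 0.019428 = 0.353333
The actual drug use-present share is 0.022018 + 0.019428 = 0.041446.
Hence the posterior is 0.041446/0.353333 ≈ 0.117.

Now condition on the additional information:
P(positive screen | poppy-seed meal) = 0.8233·0.939 + 0.915184·0.061 = 0.773079 + 0.055826 = 0.828905
The actual drug use-present share is 0.915184·0.061 = 0.055826.
Hence the posterior is 0.055826/0.828905 ≈ 0.067.
This is intercausal reasoning (explaining away): once poppy-seed meal accounts for the positive screen, actual drug use becomes less likely.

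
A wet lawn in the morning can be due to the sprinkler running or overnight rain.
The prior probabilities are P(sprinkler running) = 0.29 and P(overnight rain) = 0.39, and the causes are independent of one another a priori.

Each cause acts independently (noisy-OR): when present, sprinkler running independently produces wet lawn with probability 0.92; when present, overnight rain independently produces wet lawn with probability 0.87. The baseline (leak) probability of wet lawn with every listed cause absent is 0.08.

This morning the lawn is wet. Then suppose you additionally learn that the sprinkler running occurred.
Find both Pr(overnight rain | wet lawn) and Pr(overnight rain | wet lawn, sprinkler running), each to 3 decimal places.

Under noisy-OR, P(wet lawn | causes) = 1 − (1−0.08)·∏(1−qᵢ) over the active causes.
P(wet lawn) = 0.08·0.71·0.61 + 0.8804·0.71·0.39 + 0.9264·0.29·0.61 + 0.990432·0.29·0.39 = 0.034648 + 0.243783 + 0.163880 + 0.112018 = 0.554329
The overnight rain-present share is 0.243783 + 0.112018 = 0.355801.
Hence the posterior is 0.355801/0.554329 ≈ 0.642.

Now also conditioning on sprinkler running=true:
Numerator (weight on configurations with overnight rain): 0.990432*0.39 = 0.386268
The normalizing constant is 0.9264*0.61 + 0.990432*0.39 = 0.951372
Posterior = 0.386268 / 0.951372 ≈ 0.406
The drop from 0.642 to 0.406 is the explaining-away (discounting) effect.

Pr(overnight rain | wet lawn) ≈ 0.642; Pr(overnight rain | wet lawn, sprinkler running) ≈ 0.406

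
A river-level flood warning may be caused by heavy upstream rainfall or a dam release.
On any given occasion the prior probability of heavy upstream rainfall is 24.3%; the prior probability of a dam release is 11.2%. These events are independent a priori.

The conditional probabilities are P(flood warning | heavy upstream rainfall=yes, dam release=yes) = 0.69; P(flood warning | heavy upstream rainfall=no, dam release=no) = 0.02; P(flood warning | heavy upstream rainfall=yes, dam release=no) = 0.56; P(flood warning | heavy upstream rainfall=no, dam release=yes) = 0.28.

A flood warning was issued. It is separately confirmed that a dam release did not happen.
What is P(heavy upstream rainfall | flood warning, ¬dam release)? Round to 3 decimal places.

P(flood warning | ¬dam release) = 0.02*0.757 + 0.56*0.243 = 0.015140 + 0.136080 = 0.151220
The heavy upstream rainfall-present share is 0.56*0.243 = 0.136080.
P(heavy upstream rainfall | flood warning, ¬dam release) = 0.136080 / 0.151220 ≈ 0.900

P(heavy upstream rainfall | flood warning, ¬dam release) ≈ 0.900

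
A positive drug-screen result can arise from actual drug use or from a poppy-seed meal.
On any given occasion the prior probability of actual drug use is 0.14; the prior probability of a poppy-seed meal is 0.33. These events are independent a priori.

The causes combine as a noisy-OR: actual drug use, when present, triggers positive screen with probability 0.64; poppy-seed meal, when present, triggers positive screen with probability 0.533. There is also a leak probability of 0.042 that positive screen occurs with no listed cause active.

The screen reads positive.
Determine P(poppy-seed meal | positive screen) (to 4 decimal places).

Under noisy-OR, P(positive screen | causes) = 1 − (1−0.042)·∏(1−qᵢ) over the active causes.
Enumerate the 4 (actual drug use, poppy-seed meal) configurations and weight by the priors:
  P(positive screen) = 0.042×0.86×0.67 + 0.552614×0.86×0.33 + 0.65512×0.14×0.67 + 0.838941×0.14×0.33
        = 0.024200 + 0.156832 + 0.061450 + 0.038759 = 0.281241
The terms with poppy-seed meal present sum to 0.195591, so
  P(poppy-seed meal | positive screen) = 0.195591 / 0.281241 ≈ 0.6955

P(poppy-seed meal | positive screen) ≈ 0.6955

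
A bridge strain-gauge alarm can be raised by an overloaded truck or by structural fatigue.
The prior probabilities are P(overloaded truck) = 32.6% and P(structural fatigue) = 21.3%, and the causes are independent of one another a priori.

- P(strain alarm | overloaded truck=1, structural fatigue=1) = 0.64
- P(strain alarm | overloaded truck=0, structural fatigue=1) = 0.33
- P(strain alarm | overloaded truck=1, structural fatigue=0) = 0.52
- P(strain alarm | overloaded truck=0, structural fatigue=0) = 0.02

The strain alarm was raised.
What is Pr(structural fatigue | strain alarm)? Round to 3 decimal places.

Pr(structural fatigue | strain alarm) ≈ 0.389

By total probability over the 4 (overloaded truck, structural fatigue) configurations:
  P(strain alarm) = 0.02*0.674*0.787 + 0.33*0.674*0.213 + 0.52*0.326*0.787 + 0.64*0.326*0.213
        = 0.010609 + 0.047375 + 0.133412 + 0.044440 = 0.235836
Keeping only the structural fatigue-present terms gives 0.091815, so
  P(structural fatigue | strain alarm) = 0.091815 / 0.235836 ≈ 0.389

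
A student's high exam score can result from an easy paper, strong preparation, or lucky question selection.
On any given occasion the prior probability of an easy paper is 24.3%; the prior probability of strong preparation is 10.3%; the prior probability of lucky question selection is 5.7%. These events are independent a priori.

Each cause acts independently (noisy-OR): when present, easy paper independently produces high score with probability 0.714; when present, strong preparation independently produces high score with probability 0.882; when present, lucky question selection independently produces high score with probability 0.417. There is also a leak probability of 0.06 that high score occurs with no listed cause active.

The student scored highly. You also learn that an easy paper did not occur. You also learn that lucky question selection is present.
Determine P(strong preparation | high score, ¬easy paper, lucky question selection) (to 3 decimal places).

Under noisy-OR, P(high score | causes) = 1 − (1−0.06)·∏(1−qᵢ) over the active causes.
Weight on strong preparation=true, given the evidence: 0.935334*0.103 = 0.096339
Normalizer over all consistent configurations: 0.45198*0.897 + 0.935334*0.103 = 0.501765
P(strong preparation | high score, ¬easy paper, lucky question selection) = 0.096339/0.501765 ≈ 0.192

P(strong preparation | high score, ¬easy paper, lucky question selection) ≈ 0.192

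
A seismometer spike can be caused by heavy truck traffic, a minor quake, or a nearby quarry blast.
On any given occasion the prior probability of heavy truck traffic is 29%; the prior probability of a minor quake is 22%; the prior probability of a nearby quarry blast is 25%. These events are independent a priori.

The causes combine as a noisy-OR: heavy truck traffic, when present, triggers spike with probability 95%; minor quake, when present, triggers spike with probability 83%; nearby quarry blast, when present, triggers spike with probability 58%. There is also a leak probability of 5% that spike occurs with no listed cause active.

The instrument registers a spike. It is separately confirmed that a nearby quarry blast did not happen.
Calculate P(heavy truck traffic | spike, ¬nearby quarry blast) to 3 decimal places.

P(heavy truck traffic | spike, ¬nearby quarry blast) ≈ 0.637

Under noisy-OR, P(spike | causes) = 1 − (1−0.05)·∏(1−qᵢ) over the active causes.
Enumerate the 4 (heavy truck traffic, minor quake) configurations and weight by the priors:
  P(spike | ¬nearby quarry blast) = 0.05×0.71×0.78 + 0.8385×0.71×0.22 + 0.9525×0.29×0.78 + 0.991925×0.29×0.22
        = 0.027690 + 0.130974 + 0.215455 + 0.063285 = 0.437404
Configurations with heavy truck traffic contribute 0.278740, so
  P(heavy truck traffic | spike, ¬nearby quarry blast) = 0.278740 / 0.437404 ≈ 0.637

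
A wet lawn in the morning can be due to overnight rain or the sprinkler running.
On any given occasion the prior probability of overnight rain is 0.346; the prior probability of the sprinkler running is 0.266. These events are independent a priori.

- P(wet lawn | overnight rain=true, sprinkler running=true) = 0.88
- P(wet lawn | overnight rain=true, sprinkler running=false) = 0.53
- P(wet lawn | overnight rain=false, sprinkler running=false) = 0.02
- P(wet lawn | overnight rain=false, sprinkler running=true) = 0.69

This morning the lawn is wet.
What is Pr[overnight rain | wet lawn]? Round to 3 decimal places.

Weight on overnight rain=true, given the evidence: 0.134601 + 0.080992 = 0.215593
Denominator P(wet lawn): 0.02×0.654×0.734 + 0.69×0.654×0.266 + 0.53×0.346×0.734 + 0.88×0.346×0.266 = 0.345229
Posterior = 0.215593 / 0.345229 ≈ 0.624

Pr[overnight rain | wet lawn] ≈ 0.624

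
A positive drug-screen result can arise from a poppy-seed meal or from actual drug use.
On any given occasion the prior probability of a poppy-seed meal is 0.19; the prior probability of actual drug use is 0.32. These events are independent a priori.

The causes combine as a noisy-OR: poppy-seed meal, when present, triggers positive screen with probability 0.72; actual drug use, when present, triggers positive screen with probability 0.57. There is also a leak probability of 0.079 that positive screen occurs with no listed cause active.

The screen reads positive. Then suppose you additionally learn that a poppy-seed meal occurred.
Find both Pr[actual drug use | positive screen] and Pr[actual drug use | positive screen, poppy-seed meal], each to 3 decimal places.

Pr[actual drug use | positive screen] ≈ 0.602; Pr[actual drug use | positive screen, poppy-seed meal] ≈ 0.361

Under noisy-OR, P(positive screen | causes) = 1 − (1−0.079)·∏(1−qᵢ) over the active causes.
Enumerate the 4 (poppy-seed meal, actual drug use) configurations and weight by the priors:
  P(positive screen) = 0.079·0.81·0.68 + 0.60397·0.81·0.32 + 0.74212·0.19·0.68 + 0.889112·0.19·0.32
        = 0.043513 + 0.156549 + 0.095882 + 0.054058 = 0.350002
Keeping only the actual drug use-present terms gives 0.210607, so
  P(actual drug use | positive screen) = 0.210607 / 0.350002 ≈ 0.602

With the extra evidence:
P(positive screen | poppy-seed meal) = 0.74212×0.68 + 0.889112×0.32 = 0.504642 + 0.284516 = 0.789158
Of this, 0.284516 comes from 0.889112×0.32 (the actual drug use=true cases).
So P(actual drug use | positive screen, poppy-seed meal) = 0.284516/0.789158 ≈ 0.361.
Conditioning on poppy-seed meal lowers the posterior on actual drug use: the classic explaining-away effect in a common-effect structure.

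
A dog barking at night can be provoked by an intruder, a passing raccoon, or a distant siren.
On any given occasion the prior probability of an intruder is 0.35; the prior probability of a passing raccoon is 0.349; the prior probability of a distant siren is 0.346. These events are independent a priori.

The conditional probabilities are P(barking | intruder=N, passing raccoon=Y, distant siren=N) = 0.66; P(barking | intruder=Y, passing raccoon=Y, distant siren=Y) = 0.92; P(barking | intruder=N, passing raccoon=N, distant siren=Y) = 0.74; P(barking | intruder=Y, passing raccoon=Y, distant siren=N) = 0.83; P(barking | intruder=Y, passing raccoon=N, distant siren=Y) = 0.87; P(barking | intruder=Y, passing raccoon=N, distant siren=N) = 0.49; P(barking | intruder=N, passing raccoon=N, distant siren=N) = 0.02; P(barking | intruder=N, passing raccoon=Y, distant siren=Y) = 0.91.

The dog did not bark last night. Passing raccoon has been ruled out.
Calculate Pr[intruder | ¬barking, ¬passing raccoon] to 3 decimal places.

P(¬barking | ¬passing raccoon) = 0.98*0.65*0.654 + 0.26*0.65*0.346 + 0.51*0.35*0.654 + 0.13*0.35*0.346 = 0.416598 + 0.058474 + 0.116739 + 0.015743 = 0.607554
Of this, 0.132482 comes from 0.116739 + 0.015743 (the intruder=true cases).
P(intruder | ¬barking, ¬passing raccoon) = 0.132482 / 0.607554 ≈ 0.218

Pr[intruder | ¬barking, ¬passing raccoon] ≈ 0.218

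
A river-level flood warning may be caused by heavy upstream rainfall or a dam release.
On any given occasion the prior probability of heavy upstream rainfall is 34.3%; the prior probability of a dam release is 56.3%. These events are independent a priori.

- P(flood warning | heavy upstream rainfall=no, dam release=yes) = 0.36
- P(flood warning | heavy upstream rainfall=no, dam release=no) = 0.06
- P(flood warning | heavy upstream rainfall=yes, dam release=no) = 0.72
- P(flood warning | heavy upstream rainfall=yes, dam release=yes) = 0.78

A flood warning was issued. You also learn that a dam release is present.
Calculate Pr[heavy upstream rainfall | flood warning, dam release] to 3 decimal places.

Weight on heavy upstream rainfall=true, given the evidence: 0.78×0.343 = 0.267540
The normalizing constant is 0.36×0.657 + 0.78×0.343 = 0.504060
Posterior = 0.267540 / 0.504060 ≈ 0.531

Pr[heavy upstream rainfall | flood warning, dam release] ≈ 0.531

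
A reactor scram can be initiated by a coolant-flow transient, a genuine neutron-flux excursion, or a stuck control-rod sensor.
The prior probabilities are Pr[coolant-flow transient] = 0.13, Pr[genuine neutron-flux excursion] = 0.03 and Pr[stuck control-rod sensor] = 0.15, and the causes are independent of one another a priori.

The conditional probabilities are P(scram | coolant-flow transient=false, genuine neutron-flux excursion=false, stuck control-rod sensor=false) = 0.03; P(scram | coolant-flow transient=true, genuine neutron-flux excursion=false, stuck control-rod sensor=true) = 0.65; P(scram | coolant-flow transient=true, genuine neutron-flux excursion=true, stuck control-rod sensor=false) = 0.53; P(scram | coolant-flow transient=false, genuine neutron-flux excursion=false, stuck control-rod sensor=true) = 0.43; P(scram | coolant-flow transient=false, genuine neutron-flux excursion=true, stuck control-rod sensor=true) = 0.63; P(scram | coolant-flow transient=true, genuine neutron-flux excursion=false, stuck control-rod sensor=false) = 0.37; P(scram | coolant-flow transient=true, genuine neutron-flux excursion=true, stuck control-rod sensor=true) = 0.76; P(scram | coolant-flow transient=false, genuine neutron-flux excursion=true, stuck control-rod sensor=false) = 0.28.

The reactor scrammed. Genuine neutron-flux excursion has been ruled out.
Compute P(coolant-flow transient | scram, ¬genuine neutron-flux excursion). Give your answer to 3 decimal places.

P(scram | ¬genuine neutron-flux excursion) = 0.03·0.87·0.85 + 0.43·0.87·0.15 + 0.37·0.13·0.85 + 0.65·0.13·0.15 = 0.022185 + 0.056115 + 0.040885 + 0.012675 = 0.131860
Restricting to configurations with coolant-flow transient present: 0.040885 + 0.012675 = 0.053560.
P(coolant-flow transient | scram, ¬genuine neutron-flux excursion) = 0.053560 / 0.131860 ≈ 0.406

P(coolant-flow transient | scram, ¬genuine neutron-flux excursion) ≈ 0.406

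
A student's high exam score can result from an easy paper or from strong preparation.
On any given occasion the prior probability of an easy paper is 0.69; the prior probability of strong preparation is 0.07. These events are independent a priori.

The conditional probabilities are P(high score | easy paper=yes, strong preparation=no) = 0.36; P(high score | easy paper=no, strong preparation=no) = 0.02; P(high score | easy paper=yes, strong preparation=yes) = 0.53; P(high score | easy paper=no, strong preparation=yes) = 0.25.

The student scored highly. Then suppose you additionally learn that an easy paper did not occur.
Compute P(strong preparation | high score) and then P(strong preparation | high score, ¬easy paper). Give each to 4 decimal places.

For the numerator, keep only strong preparation=true terms: 0.005425 + 0.025599 = 0.031024
The normalizing constant is 0.02×0.31×0.93 + 0.25×0.31×0.07 + 0.36×0.69×0.93 + 0.53×0.69×0.07 = 0.267802
Posterior = 0.031024 / 0.267802 ≈ 0.1158

Now also conditioning on easy paper≠true:
By total probability over both values of strong preparation:
  P(high score | ¬easy paper) = 0.02·0.93 + 0.25·0.07
        = 0.018600 + 0.017500 = 0.036100
Keeping only the strong preparation-present terms gives 0.017500, so
  P(strong preparation | high score, ¬easy paper) = 0.017500 / 0.036100 ≈ 0.4848
With easy paper excluded, strong preparation must carry more of the explanatory weight for the high score.

P(strong preparation | high score) ≈ 0.1158; P(strong preparation | high score, ¬easy paper) ≈ 0.4848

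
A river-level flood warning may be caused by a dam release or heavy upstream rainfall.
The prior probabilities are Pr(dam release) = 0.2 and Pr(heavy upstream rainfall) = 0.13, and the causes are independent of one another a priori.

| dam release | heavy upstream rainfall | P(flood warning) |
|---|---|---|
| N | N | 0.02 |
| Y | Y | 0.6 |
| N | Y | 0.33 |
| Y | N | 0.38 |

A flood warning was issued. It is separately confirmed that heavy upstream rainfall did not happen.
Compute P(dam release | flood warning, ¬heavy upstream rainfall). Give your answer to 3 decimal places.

P(dam release | flood warning, ¬heavy upstream rainfall) ≈ 0.826

P(flood warning | ¬heavy upstream rainfall) = 0.02*0.8 + 0.38*0.2 = 0.016000 + 0.076000 = 0.092000
The dam release-present share is 0.38*0.2 = 0.076000.
So P(dam release | flood warning, ¬heavy upstream rainfall) = 0.076000/0.092000 ≈ 0.826.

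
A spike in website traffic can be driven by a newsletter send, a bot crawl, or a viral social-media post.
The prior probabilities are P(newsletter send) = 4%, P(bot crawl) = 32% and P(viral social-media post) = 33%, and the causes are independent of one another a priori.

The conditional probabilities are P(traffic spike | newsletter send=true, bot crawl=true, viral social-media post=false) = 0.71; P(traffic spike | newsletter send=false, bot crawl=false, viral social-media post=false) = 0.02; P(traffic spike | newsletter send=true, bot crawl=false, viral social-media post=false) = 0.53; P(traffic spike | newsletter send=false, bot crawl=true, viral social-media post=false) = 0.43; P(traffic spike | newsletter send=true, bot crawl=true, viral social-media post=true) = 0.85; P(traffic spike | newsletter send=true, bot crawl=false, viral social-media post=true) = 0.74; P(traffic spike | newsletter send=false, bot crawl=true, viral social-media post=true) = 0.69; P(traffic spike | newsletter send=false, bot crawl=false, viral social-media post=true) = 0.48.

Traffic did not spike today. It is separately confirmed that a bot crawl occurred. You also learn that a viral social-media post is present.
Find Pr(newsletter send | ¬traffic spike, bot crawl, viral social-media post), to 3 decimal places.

Enumerate both values of newsletter send and weight by the priors:
  P(¬traffic spike | bot crawl, viral social-media post) = 0.31*0.96 + 0.15*0.04
        = 0.297600 + 0.006000 = 0.303600
The terms with newsletter send present sum to 0.006000, so
  P(newsletter send | ¬traffic spike, bot crawl, viral social-media post) = 0.006000 / 0.303600 ≈ 0.020

Pr(newsletter send | ¬traffic spike, bot crawl, viral social-media post) ≈ 0.020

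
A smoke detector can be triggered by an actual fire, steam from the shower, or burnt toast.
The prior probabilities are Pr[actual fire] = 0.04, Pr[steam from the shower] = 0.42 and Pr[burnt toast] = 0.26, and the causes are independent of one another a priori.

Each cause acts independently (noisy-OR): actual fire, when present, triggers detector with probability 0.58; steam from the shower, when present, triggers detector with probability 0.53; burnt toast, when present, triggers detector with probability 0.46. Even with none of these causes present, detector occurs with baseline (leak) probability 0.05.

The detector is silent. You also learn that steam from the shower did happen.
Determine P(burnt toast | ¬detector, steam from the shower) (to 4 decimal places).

P(burnt toast | ¬detector, steam from the shower) ≈ 0.1595

Under noisy-OR, P(detector | causes) = 1 − (1−0.05)·∏(1−qᵢ) over the active causes.
Weight on burnt toast=true, given the evidence: 0.060181 + 0.001053 = 0.061234
Normalizer over all consistent configurations: 0.4465·0.96·0.74 + 0.24111·0.96·0.26 + 0.18753·0.04·0.74 + 0.101266·0.04·0.26 = 0.383979
P(burnt toast | ¬detector, steam from the shower) = 0.061234/0.383979 ≈ 0.1595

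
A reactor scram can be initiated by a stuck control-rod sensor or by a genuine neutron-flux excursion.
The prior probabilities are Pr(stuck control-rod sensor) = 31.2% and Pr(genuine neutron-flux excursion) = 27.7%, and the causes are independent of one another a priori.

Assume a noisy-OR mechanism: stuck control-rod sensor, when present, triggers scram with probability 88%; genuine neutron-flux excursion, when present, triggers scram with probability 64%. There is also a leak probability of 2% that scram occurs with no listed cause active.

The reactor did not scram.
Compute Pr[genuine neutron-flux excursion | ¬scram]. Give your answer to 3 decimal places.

Under noisy-OR, P(scram | causes) = 1 − (1−0.02)·∏(1−qᵢ) over the active causes.
For the numerator, keep only genuine neutron-flux excursion=true terms: 0.067235 + 0.003659 = 0.070894
The normalizing constant is 0.98·0.688·0.723 + 0.3528·0.688·0.277 + 0.1176·0.312·0.723 + 0.042336·0.312·0.277 = 0.584898
Posterior = 0.070894 / 0.584898 ≈ 0.121

Pr[genuine neutron-flux excursion | ¬scram] ≈ 0.121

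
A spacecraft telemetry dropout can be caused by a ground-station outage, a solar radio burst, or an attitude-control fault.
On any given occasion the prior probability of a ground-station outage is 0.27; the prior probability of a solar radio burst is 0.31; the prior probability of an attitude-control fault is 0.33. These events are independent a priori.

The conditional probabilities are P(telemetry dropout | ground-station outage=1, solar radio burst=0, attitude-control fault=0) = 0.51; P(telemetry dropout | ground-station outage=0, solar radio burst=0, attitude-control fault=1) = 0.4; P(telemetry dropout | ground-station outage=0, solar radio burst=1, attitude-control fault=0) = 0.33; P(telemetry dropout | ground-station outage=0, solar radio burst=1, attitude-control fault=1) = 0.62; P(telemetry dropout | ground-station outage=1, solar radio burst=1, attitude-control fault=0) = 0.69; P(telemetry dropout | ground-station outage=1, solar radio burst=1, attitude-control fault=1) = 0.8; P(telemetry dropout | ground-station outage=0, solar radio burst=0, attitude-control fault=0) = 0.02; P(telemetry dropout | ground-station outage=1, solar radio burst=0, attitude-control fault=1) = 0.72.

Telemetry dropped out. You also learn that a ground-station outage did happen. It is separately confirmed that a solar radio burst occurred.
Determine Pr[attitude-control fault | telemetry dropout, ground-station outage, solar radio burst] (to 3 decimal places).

Sum P(telemetry dropout|·) weighted by the priors over both values of attitude-control fault:
  P(telemetry dropout | ground-station outage, solar radio burst) = 0.69·0.67 + 0.8·0.33
        = 0.462300 + 0.264000 = 0.726300
The terms with attitude-control fault present sum to 0.264000, so
  P(attitude-control fault | telemetry dropout, ground-station outage, solar radio burst) = 0.264000 / 0.726300 ≈ 0.363

Pr[attitude-control fault | telemetry dropout, ground-station outage, solar radio burst] ≈ 0.363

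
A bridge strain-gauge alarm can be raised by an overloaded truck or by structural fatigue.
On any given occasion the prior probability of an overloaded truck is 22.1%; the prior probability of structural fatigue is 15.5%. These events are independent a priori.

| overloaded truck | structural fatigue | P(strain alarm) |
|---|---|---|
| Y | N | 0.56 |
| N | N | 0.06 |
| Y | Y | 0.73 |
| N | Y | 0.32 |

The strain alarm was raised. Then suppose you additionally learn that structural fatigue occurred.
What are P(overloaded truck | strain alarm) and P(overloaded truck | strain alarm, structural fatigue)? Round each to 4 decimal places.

By total probability over the 4 (overloaded truck, structural fatigue) configurations:
  P(strain alarm) = 0.06·0.779·0.845 + 0.32·0.779·0.155 + 0.56·0.221·0.845 + 0.73·0.221·0.155
        = 0.039495 + 0.038638 + 0.104577 + 0.025006 = 0.207716
Configurations with overloaded truck contribute 0.129583, so
  P(overloaded truck | strain alarm) = 0.129583 / 0.207716 ≈ 0.6238

Now also conditioning on structural fatigue=true:
For the numerator, keep only overloaded truck=true terms: 0.73*0.221 = 0.161330
Normalizer over all consistent configurations: 0.32*0.779 + 0.73*0.221 = 0.410610
Posterior = 0.161330 / 0.410610 ≈ 0.3929
Conditioning on structural fatigue lowers the posterior on overloaded truck: the classic explaining-away effect in a common-effect structure.

P(overloaded truck | strain alarm) ≈ 0.6238; P(overloaded truck | strain alarm, structural fatigue) ≈ 0.3929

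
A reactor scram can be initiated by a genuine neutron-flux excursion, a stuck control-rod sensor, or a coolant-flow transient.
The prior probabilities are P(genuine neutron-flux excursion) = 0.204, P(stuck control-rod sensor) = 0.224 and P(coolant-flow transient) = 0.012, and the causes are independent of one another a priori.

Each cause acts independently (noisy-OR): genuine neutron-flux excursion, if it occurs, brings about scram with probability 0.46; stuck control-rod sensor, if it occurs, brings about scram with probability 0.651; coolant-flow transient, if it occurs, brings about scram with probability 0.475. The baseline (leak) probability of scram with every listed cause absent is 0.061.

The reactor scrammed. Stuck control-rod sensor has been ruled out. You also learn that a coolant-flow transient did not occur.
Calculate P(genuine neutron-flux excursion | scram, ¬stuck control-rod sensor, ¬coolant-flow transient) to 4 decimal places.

P(genuine neutron-flux excursion | scram, ¬stuck control-rod sensor, ¬coolant-flow transient) ≈ 0.6744

Under noisy-OR, P(scram | causes) = 1 − (1−0.061)·∏(1−qᵢ) over the active causes.
Weight on genuine neutron-flux excursion=true, given the evidence: 0.49294·0.204 = 0.100560
Normalizer over all consistent configurations: 0.061·0.796 + 0.49294·0.204 = 0.149116
Posterior = 0.100560 / 0.149116 ≈ 0.6744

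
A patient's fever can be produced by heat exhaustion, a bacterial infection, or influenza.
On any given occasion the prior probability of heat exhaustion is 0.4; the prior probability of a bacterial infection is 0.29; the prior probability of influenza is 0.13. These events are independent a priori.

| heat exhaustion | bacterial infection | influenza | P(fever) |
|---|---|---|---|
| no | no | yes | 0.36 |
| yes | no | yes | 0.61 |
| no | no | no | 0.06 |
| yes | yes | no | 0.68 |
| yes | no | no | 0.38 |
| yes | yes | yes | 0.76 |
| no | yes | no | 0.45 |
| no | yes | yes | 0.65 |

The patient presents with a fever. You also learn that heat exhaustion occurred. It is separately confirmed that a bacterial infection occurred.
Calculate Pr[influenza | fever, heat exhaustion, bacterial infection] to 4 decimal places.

Pr[influenza | fever, heat exhaustion, bacterial infection] ≈ 0.1431

P(fever | heat exhaustion, bacterial infection) = 0.68×0.87 + 0.76×0.13 = 0.591600 + 0.098800 = 0.690400
The influenza-present share is 0.76×0.13 = 0.098800.
So P(influenza | fever, heat exhaustion, bacterial infection) = 0.098800/0.690400 ≈ 0.1431.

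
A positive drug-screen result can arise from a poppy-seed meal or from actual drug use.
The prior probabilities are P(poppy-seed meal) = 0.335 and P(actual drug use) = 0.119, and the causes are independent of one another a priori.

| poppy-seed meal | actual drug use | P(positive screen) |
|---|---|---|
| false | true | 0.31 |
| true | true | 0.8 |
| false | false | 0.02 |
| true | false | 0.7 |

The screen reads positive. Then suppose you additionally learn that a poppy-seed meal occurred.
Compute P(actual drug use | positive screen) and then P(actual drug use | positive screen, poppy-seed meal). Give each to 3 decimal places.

P(positive screen) = 0.02*0.665*0.881 + 0.31*0.665*0.119 + 0.7*0.335*0.881 + 0.8*0.335*0.119 = 0.011717 + 0.024532 + 0.206594 + 0.031892 = 0.274735
Restricting to configurations with actual drug use present: 0.024532 + 0.031892 = 0.056424.
P(actual drug use | positive screen) = 0.056424 / 0.274735 ≈ 0.205

Now condition on the additional information:
Numerator (weight on configurations with actual drug use): 0.8*0.119 = 0.095200
The normalizing constant is 0.7*0.881 + 0.8*0.119 = 0.711900
P(actual drug use | positive screen, poppy-seed meal) = 0.095200/0.711900 ≈ 0.134

P(actual drug use | positive screen) ≈ 0.205; P(actual drug use | positive screen, poppy-seed meal) ≈ 0.134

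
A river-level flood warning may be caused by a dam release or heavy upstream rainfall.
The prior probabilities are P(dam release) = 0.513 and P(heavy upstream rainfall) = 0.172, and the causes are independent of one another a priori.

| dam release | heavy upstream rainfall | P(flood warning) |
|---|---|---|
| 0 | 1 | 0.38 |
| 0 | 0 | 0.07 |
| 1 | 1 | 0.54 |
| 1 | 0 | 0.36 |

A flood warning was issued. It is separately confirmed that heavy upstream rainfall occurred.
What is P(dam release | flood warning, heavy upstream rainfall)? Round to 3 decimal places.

P(dam release | flood warning, heavy upstream rainfall) ≈ 0.600

Sum P(flood warning|·) weighted by the priors over both values of dam release:
  P(flood warning | heavy upstream rainfall) = 0.38*0.487 + 0.54*0.513
        = 0.185060 + 0.277020 = 0.462080
Configurations with dam release contribute 0.277020, so
  P(dam release | flood warning, heavy upstream rainfall) = 0.277020 / 0.462080 ≈ 0.600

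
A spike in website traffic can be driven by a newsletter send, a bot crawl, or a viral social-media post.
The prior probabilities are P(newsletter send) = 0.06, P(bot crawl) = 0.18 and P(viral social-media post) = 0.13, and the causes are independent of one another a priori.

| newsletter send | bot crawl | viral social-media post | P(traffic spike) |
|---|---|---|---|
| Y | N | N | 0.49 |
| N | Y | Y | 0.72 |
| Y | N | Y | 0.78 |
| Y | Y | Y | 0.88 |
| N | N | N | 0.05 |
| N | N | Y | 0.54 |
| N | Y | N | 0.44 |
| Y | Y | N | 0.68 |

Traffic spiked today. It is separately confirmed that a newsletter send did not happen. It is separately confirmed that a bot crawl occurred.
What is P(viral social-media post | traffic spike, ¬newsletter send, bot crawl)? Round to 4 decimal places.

For the numerator, keep only viral social-media post=true terms: 0.72×0.13 = 0.093600
Denominator P(traffic spike | ¬newsletter send, bot crawl): 0.44×0.87 + 0.72×0.13 = 0.476400
P(viral social-media post | traffic spike, ¬newsletter send, bot crawl) = 0.093600/0.476400 ≈ 0.1965

P(viral social-media post | traffic spike, ¬newsletter send, bot crawl) ≈ 0.1965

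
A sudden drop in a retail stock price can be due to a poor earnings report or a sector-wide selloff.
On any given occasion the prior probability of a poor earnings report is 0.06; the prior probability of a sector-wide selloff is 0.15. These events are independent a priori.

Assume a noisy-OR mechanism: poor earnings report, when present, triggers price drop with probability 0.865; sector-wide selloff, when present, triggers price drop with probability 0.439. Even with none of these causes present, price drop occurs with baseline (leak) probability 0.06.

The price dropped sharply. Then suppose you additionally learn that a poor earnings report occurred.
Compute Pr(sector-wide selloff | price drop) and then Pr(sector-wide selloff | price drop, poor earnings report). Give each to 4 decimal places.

Under noisy-OR, P(price drop | causes) = 1 − (1−0.06)·∏(1−qᵢ) over the active causes.
Weight on sector-wide selloff=true, given the evidence: 0.066645 + 0.008359 = 0.075004
Denominator P(price drop): 0.06*0.94*0.85 + 0.47266*0.94*0.15 + 0.8731*0.06*0.85 + 0.928809*0.06*0.15 = 0.167472
Posterior = 0.075004 / 0.167472 ≈ 0.4479

Now condition on the additional information:
Weight on sector-wide selloff=true, given the evidence: 0.928809·0.15 = 0.139321
Normalizer over all consistent configurations: 0.8731·0.85 + 0.928809·0.15 = 0.881456
Posterior = 0.139321 / 0.881456 ≈ 0.1581
Conditioning on poor earnings report lowers the posterior on sector-wide selloff: the classic explaining-away effect in a common-effect structure.

Pr(sector-wide selloff | price drop) ≈ 0.4479; Pr(sector-wide selloff | price drop, poor earnings report) ≈ 0.1581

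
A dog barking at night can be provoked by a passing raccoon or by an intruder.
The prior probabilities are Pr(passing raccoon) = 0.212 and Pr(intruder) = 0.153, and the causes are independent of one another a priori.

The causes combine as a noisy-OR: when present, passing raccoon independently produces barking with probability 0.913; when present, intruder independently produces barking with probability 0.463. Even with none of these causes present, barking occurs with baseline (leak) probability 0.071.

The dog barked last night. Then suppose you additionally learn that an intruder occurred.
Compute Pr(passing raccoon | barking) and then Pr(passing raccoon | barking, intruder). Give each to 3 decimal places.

Under noisy-OR, P(barking | causes) = 1 − (1−0.071)·∏(1−qᵢ) over the active causes.
Weight on passing raccoon=true, given the evidence: 0.165051 + 0.031028 = 0.196079
The normalizing constant is 0.071·0.788·0.847 + 0.501127·0.788·0.153 + 0.919177·0.212·0.847 + 0.956598·0.212·0.153 = 0.303885
Posterior = 0.196079 / 0.303885 ≈ 0.645

Now also conditioning on intruder=true:
For the numerator, keep only passing raccoon=true terms: 0.956598*0.212 = 0.202799
Normalizer over all consistent configurations: 0.501127*0.788 + 0.956598*0.212 = 0.597687
P(passing raccoon | barking, intruder) = 0.202799/0.597687 ≈ 0.339
Conditioning on intruder lowers the posterior on passing raccoon: the classic explaining-away effect in a common-effect structure.

Pr(passing raccoon | barking) ≈ 0.645; Pr(passing raccoon | barking, intruder) ≈ 0.339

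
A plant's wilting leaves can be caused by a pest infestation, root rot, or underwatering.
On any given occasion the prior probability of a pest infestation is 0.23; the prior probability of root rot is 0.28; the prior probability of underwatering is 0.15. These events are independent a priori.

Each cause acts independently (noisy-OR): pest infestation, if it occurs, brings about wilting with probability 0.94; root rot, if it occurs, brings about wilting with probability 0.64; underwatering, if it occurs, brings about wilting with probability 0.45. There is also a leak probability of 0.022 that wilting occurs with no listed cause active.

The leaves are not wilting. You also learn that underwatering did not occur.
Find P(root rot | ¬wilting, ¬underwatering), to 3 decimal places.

P(root rot | ¬wilting, ¬underwatering) ≈ 0.123

Under noisy-OR, P(wilting | causes) = 1 − (1−0.022)·∏(1−qᵢ) over the active causes.
Sum P(¬wilting|·) weighted by the priors over the 4 (pest infestation, root rot) configurations:
  P(¬wilting | ¬underwatering) = 0.978*0.77*0.72 + 0.35208*0.77*0.28 + 0.05868*0.23*0.72 + 0.021125*0.23*0.28
        = 0.542203 + 0.075908 + 0.009717 + 0.001360 = 0.629188
Keeping only the root rot-present terms gives 0.077268, so
  P(root rot | ¬wilting, ¬underwatering) = 0.077268 / 0.629188 ≈ 0.123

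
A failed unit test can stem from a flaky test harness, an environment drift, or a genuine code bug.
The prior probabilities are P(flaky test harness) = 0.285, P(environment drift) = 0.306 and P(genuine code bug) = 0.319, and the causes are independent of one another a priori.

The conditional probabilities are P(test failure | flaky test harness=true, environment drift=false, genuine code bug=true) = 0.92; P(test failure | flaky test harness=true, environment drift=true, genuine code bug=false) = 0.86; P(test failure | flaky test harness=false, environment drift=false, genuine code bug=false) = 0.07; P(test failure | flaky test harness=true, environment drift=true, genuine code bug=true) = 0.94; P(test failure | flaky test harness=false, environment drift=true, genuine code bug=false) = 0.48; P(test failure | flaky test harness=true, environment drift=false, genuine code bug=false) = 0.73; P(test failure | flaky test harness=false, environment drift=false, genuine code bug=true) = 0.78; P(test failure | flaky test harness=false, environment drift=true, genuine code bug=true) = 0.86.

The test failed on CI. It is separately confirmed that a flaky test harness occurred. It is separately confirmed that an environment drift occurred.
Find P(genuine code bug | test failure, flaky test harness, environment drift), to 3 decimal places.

Numerator (weight on configurations with genuine code bug): 0.94*0.319 = 0.299860
Denominator P(test failure | flaky test harness, environment drift): 0.86*0.681 + 0.94*0.319 = 0.885520
P(genuine code bug | test failure, flaky test harness, environment drift) = 0.299860/0.885520 ≈ 0.339

P(genuine code bug | test failure, flaky test harness, environment drift) ≈ 0.339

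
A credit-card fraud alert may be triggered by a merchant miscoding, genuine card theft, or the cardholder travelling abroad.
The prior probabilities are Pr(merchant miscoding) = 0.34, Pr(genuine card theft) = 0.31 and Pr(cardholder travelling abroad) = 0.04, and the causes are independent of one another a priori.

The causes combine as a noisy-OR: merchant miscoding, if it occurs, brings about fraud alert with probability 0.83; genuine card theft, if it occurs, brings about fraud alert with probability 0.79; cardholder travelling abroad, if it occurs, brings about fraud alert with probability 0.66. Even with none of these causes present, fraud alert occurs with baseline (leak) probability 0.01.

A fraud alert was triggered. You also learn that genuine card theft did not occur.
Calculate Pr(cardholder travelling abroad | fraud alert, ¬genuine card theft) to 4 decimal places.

Under noisy-OR, P(fraud alert | causes) = 1 − (1−0.01)·∏(1−qᵢ) over the active causes.
P(fraud alert | ¬genuine card theft) = 0.01·0.66·0.96 + 0.6634·0.66·0.04 + 0.8317·0.34·0.96 + 0.942778·0.34·0.04 = 0.006336 + 0.017514 + 0.271467 + 0.012822 = 0.308139
Restricting to configurations with cardholder travelling abroad present: 0.017514 + 0.012822 = 0.030336.
So P(cardholder travelling abroad | fraud alert, ¬genuine card theft) = 0.030336/0.308139 ≈ 0.0984.

Pr(cardholder travelling abroad | fraud alert, ¬genuine card theft) ≈ 0.0984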